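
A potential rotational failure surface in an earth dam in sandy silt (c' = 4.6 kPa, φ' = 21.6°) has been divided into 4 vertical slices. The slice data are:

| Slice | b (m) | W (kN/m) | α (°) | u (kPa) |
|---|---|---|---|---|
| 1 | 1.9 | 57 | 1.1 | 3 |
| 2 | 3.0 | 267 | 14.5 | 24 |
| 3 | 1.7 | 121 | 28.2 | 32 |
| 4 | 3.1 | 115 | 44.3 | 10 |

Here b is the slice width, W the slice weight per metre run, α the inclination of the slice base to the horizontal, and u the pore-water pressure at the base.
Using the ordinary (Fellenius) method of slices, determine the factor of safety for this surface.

Ordinary method of slices: FS = Σ[c'·Δl_i + (W_i cosα_i − u_i·Δl_i)·tanφ'] / Σ W_i sinα_i, with Δl_i = b_i / cosα_i.
Slice 1: Δl = 1.9/cos1.1° = 1.900 m; N'_1 = 57·cos1.1° − 3·1.900 = 51.3; c'Δl = 8.74; W sinα = 1.1
Slice 2: Δl = 3.0/cos14.5° = 3.099 m; N'_2 = 267·cos14.5° − 24·3.099 = 184.1; c'Δl = 14.25; W sinα = 66.9
Slice 3: Δl = 1.7/cos28.2° = 1.929 m; N'_3 = 121·cos28.2° − 32·1.929 = 44.9; c'Δl = 8.87; W sinα = 57.2
Slice 4: Δl = 3.1/cos44.3° = 4.331 m; N'_4 = 115·cos44.3° − 10·4.331 = 39.0; c'Δl = 19.92; W sinα = 80.3
Σc'Δl = 51.8 kN/m; ΣN' = 319.3 kN/m; ΣW sinα = 205.4 kN/m
Resisting = 51.8 + 319.3·tan21.6° = 51.8 + 126.4 = 178.2 kN/m
FS = 178.2 / 205.4 = 0.867

FS = 0.87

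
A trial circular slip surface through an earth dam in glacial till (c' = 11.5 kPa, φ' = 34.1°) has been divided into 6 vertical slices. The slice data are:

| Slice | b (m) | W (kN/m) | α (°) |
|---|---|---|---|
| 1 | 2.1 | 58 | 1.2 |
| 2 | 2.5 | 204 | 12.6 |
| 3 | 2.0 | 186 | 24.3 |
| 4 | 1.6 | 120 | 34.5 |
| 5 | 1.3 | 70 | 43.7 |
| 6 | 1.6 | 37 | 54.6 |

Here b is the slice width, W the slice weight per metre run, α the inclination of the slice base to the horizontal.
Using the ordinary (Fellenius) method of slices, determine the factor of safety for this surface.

Ordinary method of slices: FS = Σ[c'·Δl_i + (W_i cosα_i)·tanφ'] / Σ W_i sinα_i, with Δl_i = b_i / cosα_i.
Slice 1: Δl = 2.1/cos1.2° = 2.100 m; N'_1 = 58·cos1.2° = 58.0; c'Δl = 24.16; W sinα = 1.2
Slice 2: Δl = 2.5/cos12.6° = 2.562 m; N'_2 = 204·cos12.6° = 199.1; c'Δl = 29.46; W sinα = 44.5
Slice 3: Δl = 2.0/cos24.3° = 2.194 m; N'_3 = 186·cos24.3° = 169.5; c'Δl = 25.24; W sinα = 76.5
Slice 4: Δl = 1.6/cos34.5° = 1.941 m; N'_4 = 120·cos34.5° = 98.9; c'Δl = 22.33; W sinα = 68.0
Slice 5: Δl = 1.3/cos43.7° = 1.798 m; N'_5 = 70·cos43.7° = 50.6; c'Δl = 20.68; W sinα = 48.4
Slice 6: Δl = 1.6/cos54.6° = 2.762 m; N'_6 = 37·cos54.6° = 21.4; c'Δl = 31.76; W sinα = 30.2
Σc'Δl = 153.6 kN/m; ΣN' = 597.5 kN/m; ΣW sinα = 268.7 kN/m
Resisting = 153.6 + 597.5·tan34.1° = 153.6 + 404.6 = 558.2 kN/m
FS = 558.2 / 268.7 = 2.077

FS = 2.08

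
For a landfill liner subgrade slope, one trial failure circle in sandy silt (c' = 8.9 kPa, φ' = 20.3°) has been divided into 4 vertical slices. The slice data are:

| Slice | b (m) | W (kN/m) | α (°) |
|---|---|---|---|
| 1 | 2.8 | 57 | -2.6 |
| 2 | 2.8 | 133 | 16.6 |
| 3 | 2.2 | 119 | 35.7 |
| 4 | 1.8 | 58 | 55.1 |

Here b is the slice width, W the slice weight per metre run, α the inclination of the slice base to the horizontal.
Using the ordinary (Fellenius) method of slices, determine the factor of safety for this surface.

Ordinary method of slices: FS = Σ[c'·Δl_i + (W_i cosα_i)·tanφ'] / Σ W_i sinα_i, with Δl_i = b_i / cosα_i.
Slice 1: Δl = 2.8/cos(-2.6°) = 2.803 m; N'_1 = 57·cos(-2.6°) = 56.9; c'Δl = 24.95; W sinα = -2.6
Slice 2: Δl = 2.8/cos16.6° = 2.922 m; N'_2 = 133·cos16.6° = 127.5; c'Δl = 26.00; W sinα = 38.0
Slice 3: Δl = 2.2/cos35.7° = 2.709 m; N'_3 = 119·cos35.7° = 96.6; c'Δl = 24.11; W sinα = 69.4
Slice 4: Δl = 1.8/cos55.1° = 3.146 m; N'_4 = 58·cos55.1° = 33.2; c'Δl = 28.00; W sinα = 47.6
Σc'Δl = 103.1 kN/m; ΣN' = 314.2 kN/m; ΣW sinα = 152.4 kN/m
Resisting = 103.1 + 314.2·tan20.3° = 103.1 + 116.2 = 219.3 kN/m
FS = 219.3 / 152.4 = 1.439

FS = 1.44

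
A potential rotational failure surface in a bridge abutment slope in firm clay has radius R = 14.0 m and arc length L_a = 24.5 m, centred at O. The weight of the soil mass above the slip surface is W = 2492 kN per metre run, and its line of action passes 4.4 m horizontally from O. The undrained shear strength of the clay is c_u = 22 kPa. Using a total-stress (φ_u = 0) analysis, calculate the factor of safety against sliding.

FS = 0.69

Taking moments about the centre O, the resisting moment is provided by the undrained shear strength acting along the arc:
M_R = c_u·L_a·R = 22·24.50·14.0 = 7546.0 kN·m/m
M_D = W·d = 2492·4.4 = 10964.8 kN·m/m
FS = M_R / M_D = 7546.0 / 10964.8 = 0.688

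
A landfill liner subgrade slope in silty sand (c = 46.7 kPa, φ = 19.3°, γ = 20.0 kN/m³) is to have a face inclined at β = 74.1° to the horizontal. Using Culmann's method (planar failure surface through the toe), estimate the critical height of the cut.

Culmann's analysis gives the critical failure plane at α_cr = (β + φ)/2 = (74.1 + 19.3)/2 = 46.7°, and the critical height
H_c = (4c/γ) · sinβ cosφ / [1 − cos(β − φ)]
    = (4·46.7/20.0) · sin74.1°·cos19.3° / [1 − cos(54.8°)]
    = 9.340 · 0.9617·0.9438 / [1 − 0.5764]
    = 9.340 · 0.9077 / 0.4236
    = 20.02 m

H_c = 20.02 m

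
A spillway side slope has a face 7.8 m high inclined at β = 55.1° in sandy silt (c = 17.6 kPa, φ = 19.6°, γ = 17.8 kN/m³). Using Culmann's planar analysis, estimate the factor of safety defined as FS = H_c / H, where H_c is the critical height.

FS = 2.11

H_c = (4c/γ) · sinβ cosφ / [1 − cos(β − φ)]
    = (4·17.6/17.8) · sin55.1°·cos19.6° / [1 − cos35.5°]
    = 3.955 · 0.7726 / 0.1859 = 16.44 m
FS = H_c / H = 16.44 / 7.8 = 2.108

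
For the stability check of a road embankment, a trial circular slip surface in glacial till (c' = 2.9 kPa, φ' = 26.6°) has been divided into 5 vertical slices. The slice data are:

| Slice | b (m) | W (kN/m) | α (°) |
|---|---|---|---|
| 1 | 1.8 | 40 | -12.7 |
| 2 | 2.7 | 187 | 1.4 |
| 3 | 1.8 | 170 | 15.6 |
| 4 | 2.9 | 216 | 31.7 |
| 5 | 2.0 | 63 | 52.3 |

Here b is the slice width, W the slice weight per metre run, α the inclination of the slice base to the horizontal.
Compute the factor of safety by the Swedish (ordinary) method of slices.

FS = 1.68

Ordinary method of slices: FS = Σ[c'·Δl_i + (W_i cosα_i)·tanφ'] / Σ W_i sinα_i, with Δl_i = b_i / cosα_i.
Slice 1: Δl = 1.8/cos(-12.7°) = 1.845 m; N'_1 = 40·cos(-12.7°) = 39.0; c'Δl = 5.35; W sinα = -8.8
Slice 2: Δl = 2.7/cos1.4° = 2.701 m; N'_2 = 187·cos1.4° = 186.9; c'Δl = 7.83; W sinα = 4.6
Slice 3: Δl = 1.8/cos15.6° = 1.869 m; N'_3 = 170·cos15.6° = 163.7; c'Δl = 5.42; W sinα = 45.7
Slice 4: Δl = 2.9/cos31.7° = 3.409 m; N'_4 = 216·cos31.7° = 183.8; c'Δl = 9.88; W sinα = 113.5
Slice 5: Δl = 2.0/cos52.3° = 3.271 m; N'_5 = 63·cos52.3° = 38.5; c'Δl = 9.48; W sinα = 49.8
Σc'Δl = 38.0 kN/m; ΣN' = 612.0 kN/m; ΣW sinα = 204.8 kN/m
Resisting = 38.0 + 612.0·tan26.6° = 38.0 + 306.5 = 344.4 kN/m
FS = 344.4 / 204.8 = 1.682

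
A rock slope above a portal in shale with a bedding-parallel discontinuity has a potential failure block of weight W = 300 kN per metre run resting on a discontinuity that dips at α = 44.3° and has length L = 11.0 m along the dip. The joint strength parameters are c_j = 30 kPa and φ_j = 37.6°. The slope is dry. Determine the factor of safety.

Resolving the block weight along and normal to the plane and applying the Mohr–Coulomb strength on the joint:
N' = W cosα = 300·cos44.3° = 214.7 kN/m
Driving force T = W sinα = 300·sin44.3° = 209.5 kN/m
Resisting force R = c_j·L + N'·tanφ_j = 30·11.0 + 214.7·tan37.6° = 330.0 + 165.3 = 495.3 kN/m
FS = R / T = 495.3 / 209.5 = 2.364

FS = 2.36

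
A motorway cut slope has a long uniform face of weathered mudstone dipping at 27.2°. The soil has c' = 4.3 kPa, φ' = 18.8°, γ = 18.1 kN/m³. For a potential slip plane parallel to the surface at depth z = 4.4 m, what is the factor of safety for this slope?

FS = 0.80

For an infinite slope with a slip plane parallel to the surface (no pore pressure): FS = [c' + γz cos²β tanφ'] / [γz sinβ cosβ].
γz = 18.1·4.4 = 79.64 kN/m²
Numerator = 4.3 + 79.64·cos²27.2°·tan18.8° = 4.3 + 79.64·0.7911·0.3404 = 25.747 kPa
Denominator = 79.64·sin27.2°·cos27.2° = 79.64·0.4571·0.8894 = 32.378 kPa
FS = 25.747 / 32.378 = 0.795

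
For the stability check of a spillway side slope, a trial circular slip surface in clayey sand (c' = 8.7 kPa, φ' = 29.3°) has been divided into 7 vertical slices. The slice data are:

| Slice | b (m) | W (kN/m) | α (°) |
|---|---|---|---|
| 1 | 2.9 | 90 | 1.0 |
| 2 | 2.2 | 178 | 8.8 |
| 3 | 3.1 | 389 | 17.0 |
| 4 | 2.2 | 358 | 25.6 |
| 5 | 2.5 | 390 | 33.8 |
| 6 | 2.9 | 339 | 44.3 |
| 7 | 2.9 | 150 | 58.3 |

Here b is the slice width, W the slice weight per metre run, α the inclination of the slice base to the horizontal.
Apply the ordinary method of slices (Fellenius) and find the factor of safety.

FS = 1.26

Ordinary method of slices: FS = Σ[c'·Δl_i + (W_i cosα_i)·tanφ'] / Σ W_i sinα_i, with Δl_i = b_i / cosα_i.
Slice 1: Δl = 2.9/cos1.0° = 2.900 m; N'_1 = 90·cos1.0° = 90.0; c'Δl = 25.23; W sinα = 1.6
Slice 2: Δl = 2.2/cos8.8° = 2.226 m; N'_2 = 178·cos8.8° = 175.9; c'Δl = 19.37; W sinα = 27.2
Slice 3: Δl = 3.1/cos17.0° = 3.242 m; N'_3 = 389·cos17.0° = 372.0; c'Δl = 28.20; W sinα = 113.7
Slice 4: Δl = 2.2/cos25.6° = 2.439 m; N'_4 = 358·cos25.6° = 322.9; c'Δl = 21.22; W sinα = 154.7
Slice 5: Δl = 2.5/cos33.8° = 3.008 m; N'_5 = 390·cos33.8° = 324.1; c'Δl = 26.17; W sinα = 217.0
Slice 6: Δl = 2.9/cos44.3° = 4.052 m; N'_6 = 339·cos44.3° = 242.6; c'Δl = 35.25; W sinα = 236.8
Slice 7: Δl = 2.9/cos58.3° = 5.519 m; N'_7 = 150·cos58.3° = 78.8; c'Δl = 48.01; W sinα = 127.6
Σc'Δl = 203.5 kN/m; ΣN' = 1606.3 kN/m; ΣW sinα = 878.6 kN/m
Resisting = 203.5 + 1606.3·tan29.3° = 203.5 + 901.4 = 1104.9 kN/m
FS = 1104.9 / 878.6 = 1.258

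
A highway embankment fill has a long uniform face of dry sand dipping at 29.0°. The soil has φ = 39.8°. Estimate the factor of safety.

For a dry cohesionless infinite slope the factor of safety is FS = tanφ / tanβ.
FS = tan39.8° / tan29.0° = 0.8332 / 0.5543 = 1.503

FS = 1.50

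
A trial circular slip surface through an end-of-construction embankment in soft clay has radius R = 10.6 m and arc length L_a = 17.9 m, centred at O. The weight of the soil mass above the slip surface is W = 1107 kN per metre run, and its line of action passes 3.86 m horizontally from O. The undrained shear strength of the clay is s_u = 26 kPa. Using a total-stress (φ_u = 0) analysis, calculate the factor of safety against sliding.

FS = 1.15

Taking moments about the centre O, the resisting moment is provided by the undrained shear strength acting along the arc:
M_R = s_u·L_a·R = 26·17.90·10.6 = 4933.2 kN·m/m
M_D = W·d = 1107·3.86 = 4273.0 kN·m/m
FS = M_R / M_D = 4933.2 / 4273.0 = 1.155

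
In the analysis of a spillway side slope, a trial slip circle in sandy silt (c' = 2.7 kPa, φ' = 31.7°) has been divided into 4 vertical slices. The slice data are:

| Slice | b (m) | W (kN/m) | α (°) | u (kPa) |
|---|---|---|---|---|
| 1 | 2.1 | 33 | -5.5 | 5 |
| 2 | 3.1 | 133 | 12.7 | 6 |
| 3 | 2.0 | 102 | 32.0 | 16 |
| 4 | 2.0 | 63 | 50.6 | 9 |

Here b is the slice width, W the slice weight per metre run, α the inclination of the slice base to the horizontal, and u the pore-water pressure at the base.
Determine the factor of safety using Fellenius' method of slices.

FS = 1.15

Ordinary method of slices: FS = Σ[c'·Δl_i + (W_i cosα_i − u_i·Δl_i)·tanφ'] / Σ W_i sinα_i, with Δl_i = b_i / cosα_i.
Slice 1: Δl = 2.1/cos(-5.5°) = 2.110 m; N'_1 = 33·cos(-5.5°) − 5·2.110 = 22.3; c'Δl = 5.70; W sinα = -3.2
Slice 2: Δl = 3.1/cos12.7° = 3.178 m; N'_2 = 133·cos12.7° − 6·3.178 = 110.7; c'Δl = 8.58; W sinα = 29.2
Slice 3: Δl = 2.0/cos32.0° = 2.358 m; N'_3 = 102·cos32.0° − 16·2.358 = 48.8; c'Δl = 6.37; W sinα = 54.1
Slice 4: Δl = 2.0/cos50.6° = 3.151 m; N'_4 = 63·cos50.6° − 9·3.151 = 11.6; c'Δl = 8.51; W sinα = 48.7
Σc'Δl = 29.2 kN/m; ΣN' = 193.4 kN/m; ΣW sinα = 128.8 kN/m
Resisting = 29.2 + 193.4·tan31.7° = 29.2 + 119.4 = 148.6 kN/m
FS = 148.6 / 128.8 = 1.153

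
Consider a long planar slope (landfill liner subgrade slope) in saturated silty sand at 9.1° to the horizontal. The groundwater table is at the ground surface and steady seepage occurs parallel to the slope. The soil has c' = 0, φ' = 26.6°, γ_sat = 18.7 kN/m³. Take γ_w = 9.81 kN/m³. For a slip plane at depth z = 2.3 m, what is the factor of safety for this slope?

FS = 1.49

With seepage parallel to the slope and the water table at the surface, the effective normal stress on the slip plane uses the buoyant unit weight γ' = γ_sat − γ_w while the driving shear stress uses γ_sat:
FS = [c' + γ' z cos²β tanφ'] / [γ_sat z sinβ cosβ]
(For c' = 0 this reduces to FS = (γ'/γ_sat)·tanφ'/tanβ.)
γ' = 18.7 − 9.81 = 8.89 kN/m³
Numerator = 0.0 + 8.89·2.3·cos²9.1°·tan26.6° = 0.0 + 8.89·2.3·0.9750·0.5008 = 9.983 kPa
Denominator = 18.7·2.3·sin9.1°·cos9.1° = 18.7·2.3·0.1582·0.9874 = 6.717 kPa
FS = 9.983 / 6.717 = 1.486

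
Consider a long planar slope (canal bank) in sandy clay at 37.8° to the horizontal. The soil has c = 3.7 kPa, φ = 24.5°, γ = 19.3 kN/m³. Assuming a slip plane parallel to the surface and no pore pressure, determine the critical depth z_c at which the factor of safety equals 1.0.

Setting FS = 1.00 in FS = [c + γz cos²β tanφ] / [γz sinβ cosβ] and solving for z:
z = c / [γ cosβ (FS·sinβ − cosβ·tanφ)]
  = 3.7 / [19.3·cos37.8°·(1.00·sin37.8° − cos37.8°·tan24.5°)]
  = 3.7 / [19.3·0.7902·(1.00·0.6129 − 0.7902·0.4557)]
  = 3.7 / 3.8554 = 0.960 m

z_c = 0.96 m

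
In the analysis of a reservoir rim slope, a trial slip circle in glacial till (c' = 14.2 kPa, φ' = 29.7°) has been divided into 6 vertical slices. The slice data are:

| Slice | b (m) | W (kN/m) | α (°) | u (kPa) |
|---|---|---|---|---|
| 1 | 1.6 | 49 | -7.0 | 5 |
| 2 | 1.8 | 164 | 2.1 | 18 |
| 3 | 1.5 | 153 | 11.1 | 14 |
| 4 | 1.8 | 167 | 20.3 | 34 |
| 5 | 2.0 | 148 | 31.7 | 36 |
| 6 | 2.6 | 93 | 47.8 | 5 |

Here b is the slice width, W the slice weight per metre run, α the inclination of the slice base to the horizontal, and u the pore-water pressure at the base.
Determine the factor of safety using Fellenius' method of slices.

FS = 1.95

Ordinary method of slices: FS = Σ[c'·Δl_i + (W_i cosα_i − u_i·Δl_i)·tanφ'] / Σ W_i sinα_i, with Δl_i = b_i / cosα_i.
Slice 1: Δl = 1.6/cos(-7.0°) = 1.612 m; N'_1 = 49·cos(-7.0°) − 5·1.612 = 40.6; c'Δl = 22.89; W sinα = -6.0
Slice 2: Δl = 1.8/cos2.1° = 1.801 m; N'_2 = 164·cos2.1° − 18·1.801 = 131.5; c'Δl = 25.58; W sinα = 6.0
Slice 3: Δl = 1.5/cos11.1° = 1.529 m; N'_3 = 153·cos11.1° − 14·1.529 = 128.7; c'Δl = 21.71; W sinα = 29.5
Slice 4: Δl = 1.8/cos20.3° = 1.919 m; N'_4 = 167·cos20.3° − 34·1.919 = 91.4; c'Δl = 27.25; W sinα = 57.9
Slice 5: Δl = 2.0/cos31.7° = 2.351 m; N'_5 = 148·cos31.7° − 36·2.351 = 41.3; c'Δl = 33.38; W sinα = 77.8
Slice 6: Δl = 2.6/cos47.8° = 3.871 m; N'_6 = 93·cos47.8° − 5·3.871 = 43.1; c'Δl = 54.96; W sinα = 68.9
Σc'Δl = 185.8 kN/m; ΣN' = 476.6 kN/m; ΣW sinα = 234.1 kN/m
Resisting = 185.8 + 476.6·tan29.7° = 185.8 + 271.8 = 457.6 kN/m
FS = 457.6 / 234.1 = 1.955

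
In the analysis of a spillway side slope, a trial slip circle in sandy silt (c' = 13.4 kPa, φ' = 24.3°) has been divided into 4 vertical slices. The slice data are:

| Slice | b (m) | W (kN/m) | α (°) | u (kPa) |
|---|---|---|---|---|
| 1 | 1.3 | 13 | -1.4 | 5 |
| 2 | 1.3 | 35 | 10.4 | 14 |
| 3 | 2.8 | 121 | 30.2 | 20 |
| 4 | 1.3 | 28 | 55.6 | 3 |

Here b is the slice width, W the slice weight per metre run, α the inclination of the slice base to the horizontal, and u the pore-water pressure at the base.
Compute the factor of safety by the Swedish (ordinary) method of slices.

FS = 1.57

Ordinary method of slices: FS = Σ[c'·Δl_i + (W_i cosα_i − u_i·Δl_i)·tanφ'] / Σ W_i sinα_i, with Δl_i = b_i / cosα_i.
Slice 1: Δl = 1.3/cos(-1.4°) = 1.300 m; N'_1 = 13·cos(-1.4°) − 5·1.300 = 6.5; c'Δl = 17.43; W sinα = -0.3
Slice 2: Δl = 1.3/cos10.4° = 1.322 m; N'_2 = 35·cos10.4° − 14·1.322 = 15.9; c'Δl = 17.71; W sinα = 6.3
Slice 3: Δl = 2.8/cos30.2° = 3.240 m; N'_3 = 121·cos30.2° − 20·3.240 = 39.8; c'Δl = 43.41; W sinα = 60.9
Slice 4: Δl = 1.3/cos55.6° = 2.301 m; N'_4 = 28·cos55.6° − 3·2.301 = 8.9; c'Δl = 30.83; W sinα = 23.1
Σc'Δl = 109.4 kN/m; ΣN' = 71.1 kN/m; ΣW sinα = 90.0 kN/m
Resisting = 109.4 + 71.1·tan24.3° = 109.4 + 32.1 = 141.5 kN/m
FS = 141.5 / 90.0 = 1.573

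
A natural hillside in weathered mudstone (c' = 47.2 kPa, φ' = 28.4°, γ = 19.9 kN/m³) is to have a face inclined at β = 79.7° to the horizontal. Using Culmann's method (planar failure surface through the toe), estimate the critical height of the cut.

Culmann's analysis gives the critical failure plane at α_cr = (β + φ')/2 = (79.7 + 28.4)/2 = 54.0°, and the critical height
H_c = (4c'/γ) · sinβ cosφ' / [1 − cos(β − φ')]
    = (4·47.2/19.9) · sin79.7°·cos28.4° / [1 − cos(51.3°)]
    = 9.487 · 0.9839·0.8796 / [1 − 0.6252]
    = 9.487 · 0.8655 / 0.3748
    = 21.91 m

H_c = 21.91 m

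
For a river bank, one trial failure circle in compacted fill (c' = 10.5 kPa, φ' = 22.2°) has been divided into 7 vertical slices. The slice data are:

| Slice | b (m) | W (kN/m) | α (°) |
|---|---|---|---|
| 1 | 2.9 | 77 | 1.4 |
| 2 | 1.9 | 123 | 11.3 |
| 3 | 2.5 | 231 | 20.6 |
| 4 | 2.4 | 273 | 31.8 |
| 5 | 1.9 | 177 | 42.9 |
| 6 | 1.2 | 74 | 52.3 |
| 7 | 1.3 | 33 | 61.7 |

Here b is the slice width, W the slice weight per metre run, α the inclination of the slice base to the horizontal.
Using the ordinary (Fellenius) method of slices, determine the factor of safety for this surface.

FS = 1.15

Ordinary method of slices: FS = Σ[c'·Δl_i + (W_i cosα_i)·tanφ'] / Σ W_i sinα_i, with Δl_i = b_i / cosα_i.
Slice 1: Δl = 2.9/cos1.4° = 2.901 m; N'_1 = 77·cos1.4° = 77.0; c'Δl = 30.46; W sinα = 1.9
Slice 2: Δl = 1.9/cos11.3° = 1.938 m; N'_2 = 123·cos11.3° = 120.6; c'Δl = 20.34; W sinα = 24.1
Slice 3: Δl = 2.5/cos20.6° = 2.671 m; N'_3 = 231·cos20.6° = 216.2; c'Δl = 28.04; W sinα = 81.3
Slice 4: Δl = 2.4/cos31.8° = 2.824 m; N'_4 = 273·cos31.8° = 232.0; c'Δl = 29.65; W sinα = 143.9
Slice 5: Δl = 1.9/cos42.9° = 2.594 m; N'_5 = 177·cos42.9° = 129.7; c'Δl = 27.23; W sinα = 120.5
Slice 6: Δl = 1.2/cos52.3° = 1.962 m; N'_6 = 74·cos52.3° = 45.3; c'Δl = 20.60; W sinα = 58.6
Slice 7: Δl = 1.3/cos61.7° = 2.742 m; N'_7 = 33·cos61.7° = 15.6; c'Δl = 28.79; W sinα = 29.1
Σc'Δl = 185.1 kN/m; ΣN' = 836.4 kN/m; ΣW sinα = 459.2 kN/m
Resisting = 185.1 + 836.4·tan22.2° = 185.1 + 341.3 = 526.5 kN/m
FS = 526.5 / 459.2 = 1.146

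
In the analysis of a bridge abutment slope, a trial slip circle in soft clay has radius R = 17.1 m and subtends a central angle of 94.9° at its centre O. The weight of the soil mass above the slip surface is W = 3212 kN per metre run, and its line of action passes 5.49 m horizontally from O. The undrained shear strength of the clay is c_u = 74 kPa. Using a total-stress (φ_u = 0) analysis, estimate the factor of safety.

FS = 2.03

Taking moments about the centre O, the resisting moment is provided by the undrained shear strength acting along the arc:
Arc length L_a = R·θ = 17.1·(94.9°·π/180) = 17.1·1.6563 = 28.32 m
M_R = c_u·L_a·R = 74·28.32·17.1 = 35840.0 kN·m/m
M_D = W·d = 3212·5.49 = 17633.9 kN·m/m
FS = M_R / M_D = 35840.0 / 17633.9 = 2.032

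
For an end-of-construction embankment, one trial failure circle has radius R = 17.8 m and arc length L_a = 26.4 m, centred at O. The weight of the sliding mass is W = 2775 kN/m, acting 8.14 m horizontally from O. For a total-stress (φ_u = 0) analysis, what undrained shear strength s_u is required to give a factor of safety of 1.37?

FS = s_u·L_a·R / (W·d), so s_u = FS·W·d / (L_a·R).
s_u = 1.37·2775·8.14 / (26.40·17.8) = 30946.2 / 469.92 = 65.85 kPa

s_u = 65.9 kPa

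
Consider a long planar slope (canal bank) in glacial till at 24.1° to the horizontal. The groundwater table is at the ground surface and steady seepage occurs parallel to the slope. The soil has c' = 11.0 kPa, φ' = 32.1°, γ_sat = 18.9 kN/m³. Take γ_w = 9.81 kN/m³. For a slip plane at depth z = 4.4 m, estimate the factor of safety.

With seepage parallel to the slope and the water table at the surface, the effective normal stress on the slip plane uses the buoyant unit weight γ' = γ_sat − γ_w while the driving shear stress uses γ_sat:
FS = [c' + γ' z cos²β tanφ'] / [γ_sat z sinβ cosβ]
γ' = 18.9 − 9.81 = 9.09 kN/m³
Numerator = 11.0 + 9.09·4.4·cos²24.1°·tan32.1° = 11.0 + 9.09·4.4·0.8333·0.6273 = 31.906 kPa
Denominator = 18.9·4.4·sin24.1°·cos24.1° = 18.9·4.4·0.4083·0.9128 = 30.997 kPa
FS = 31.906 / 30.997 = 1.029

FS = 1.03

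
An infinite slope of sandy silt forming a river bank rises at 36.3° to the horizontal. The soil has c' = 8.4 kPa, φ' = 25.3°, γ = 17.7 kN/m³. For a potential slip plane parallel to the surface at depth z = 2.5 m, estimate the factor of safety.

FS = 1.04

For an infinite slope with a slip plane parallel to the surface (no pore pressure): FS = [c' + γz cos²β tanφ'] / [γz sinβ cosβ].
γz = 17.7·2.5 = 44.25 kN/m²
Numerator = 8.4 + 44.25·cos²36.3°·tan25.3° = 8.4 + 44.25·0.6495·0.4727 = 21.986 kPa
Denominator = 44.25·sin36.3°·cos36.3° = 44.25·0.5920·0.8059 = 21.113 kPa
FS = 21.986 / 21.113 = 1.041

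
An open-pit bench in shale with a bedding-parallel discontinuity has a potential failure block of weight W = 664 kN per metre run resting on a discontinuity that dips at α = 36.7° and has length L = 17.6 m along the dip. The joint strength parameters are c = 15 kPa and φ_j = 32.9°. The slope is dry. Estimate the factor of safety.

Resolving the block weight along and normal to the plane and applying the Mohr–Coulomb strength on the joint:
N' = W cosα = 664·cos36.7° = 532.4 kN/m
Driving force T = W sinα = 664·sin36.7° = 396.8 kN/m
Resisting force R = c·L + N'·tanφ_j = 15·17.6 + 532.4·tan32.9° = 264.0 + 344.4 = 608.4 kN/m
FS = R / T = 608.4 / 396.8 = 1.533

FS = 1.53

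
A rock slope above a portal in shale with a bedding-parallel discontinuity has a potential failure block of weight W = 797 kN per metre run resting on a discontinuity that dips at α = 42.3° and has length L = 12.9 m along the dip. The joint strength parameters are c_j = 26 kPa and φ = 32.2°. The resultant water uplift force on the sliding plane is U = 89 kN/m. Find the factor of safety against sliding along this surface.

Resolving the block weight along and normal to the plane and applying the Mohr–Coulomb strength on the joint:
N' = W cosα − U = 797·cos42.3° − 89 = 500.5 kN/m
Driving force T = W sinα = 797·sin42.3° = 536.4 kN/m
Resisting force R = c_j·L + N'·tanφ = 26·12.9 + 500.5·tan32.2° = 335.4 + 315.2 = 650.6 kN/m
FS = R / T = 650.6 / 536.4 = 1.213

FS = 1.21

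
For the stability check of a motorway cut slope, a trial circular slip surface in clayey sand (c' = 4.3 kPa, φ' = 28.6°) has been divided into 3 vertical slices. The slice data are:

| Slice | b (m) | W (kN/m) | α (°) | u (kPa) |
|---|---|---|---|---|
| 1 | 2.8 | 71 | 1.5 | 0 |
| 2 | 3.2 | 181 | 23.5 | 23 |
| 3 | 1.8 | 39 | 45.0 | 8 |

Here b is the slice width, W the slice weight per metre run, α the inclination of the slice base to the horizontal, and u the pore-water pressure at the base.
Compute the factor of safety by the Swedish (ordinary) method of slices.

Ordinary method of slices: FS = Σ[c'·Δl_i + (W_i cosα_i − u_i·Δl_i)·tanφ'] / Σ W_i sinα_i, with Δl_i = b_i / cosα_i.
Slice 1: Δl = 2.8/cos1.5° = 2.801 m; N'_1 = 71·cos1.5° − 0·2.801 = 71.0; c'Δl = 12.04; W sinα = 1.9
Slice 2: Δl = 3.2/cos23.5° = 3.489 m; N'_2 = 181·cos23.5° − 23·3.489 = 85.7; c'Δl = 15.00; W sinα = 72.2
Slice 3: Δl = 1.8/cos45.0° = 2.546 m; N'_3 = 39·cos45.0° − 8·2.546 = 7.2; c'Δl = 10.95; W sinα = 27.6
Σc'Δl = 38.0 kN/m; ΣN' = 163.9 kN/m; ΣW sinα = 101.6 kN/m
Resisting = 38.0 + 163.9·tan28.6° = 38.0 + 89.4 = 127.4 kN/m
FS = 127.4 / 101.6 = 1.253

FS = 1.25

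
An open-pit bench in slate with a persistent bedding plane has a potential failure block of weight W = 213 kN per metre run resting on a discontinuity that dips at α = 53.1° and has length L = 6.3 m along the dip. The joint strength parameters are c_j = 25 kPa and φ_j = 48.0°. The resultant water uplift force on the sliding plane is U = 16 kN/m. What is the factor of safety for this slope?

FS = 1.65

Resolving the block weight along and normal to the plane and applying the Mohr–Coulomb strength on the joint:
N' = W cosα − U = 213·cos53.1° − 16 = 111.9 kN/m
Driving force T = W sinα = 213·sin53.1° = 170.3 kN/m
Resisting force R = c_j·L + N'·tanφ_j = 25·6.3 + 111.9·tan48.0° = 157.5 + 124.3 = 281.8 kN/m
FS = R / T = 281.8 / 170.3 = 1.654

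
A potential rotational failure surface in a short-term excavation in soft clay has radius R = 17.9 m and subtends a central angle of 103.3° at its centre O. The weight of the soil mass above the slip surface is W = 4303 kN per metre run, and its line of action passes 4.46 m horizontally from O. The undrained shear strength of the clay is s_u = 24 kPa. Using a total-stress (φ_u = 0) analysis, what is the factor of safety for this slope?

FS = 0.72

Taking moments about the centre O, the resisting moment is provided by the undrained shear strength acting along the arc:
Arc length L_a = R·θ = 17.9·(103.3°·π/180) = 17.9·1.8029 = 32.27 m
M_R = s_u·L_a·R = 24·32.27·17.9 = 13864.2 kN·m/m
M_D = W·d = 4303·4.46 = 19191.4 kN·m/m
FS = M_R / M_D = 13864.2 / 19191.4 = 0.722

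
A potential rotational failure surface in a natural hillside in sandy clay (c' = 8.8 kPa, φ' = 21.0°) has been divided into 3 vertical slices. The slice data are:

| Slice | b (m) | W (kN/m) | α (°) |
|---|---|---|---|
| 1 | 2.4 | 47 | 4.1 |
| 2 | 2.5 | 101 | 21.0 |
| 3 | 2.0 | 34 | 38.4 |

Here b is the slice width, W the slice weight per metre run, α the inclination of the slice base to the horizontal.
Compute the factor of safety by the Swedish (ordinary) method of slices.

Ordinary method of slices: FS = Σ[c'·Δl_i + (W_i cosα_i)·tanφ'] / Σ W_i sinα_i, with Δl_i = b_i / cosα_i.
Slice 1: Δl = 2.4/cos4.1° = 2.406 m; N'_1 = 47·cos4.1° = 46.9; c'Δl = 21.17; W sinα = 3.4
Slice 2: Δl = 2.5/cos21.0° = 2.678 m; N'_2 = 101·cos21.0° = 94.3; c'Δl = 23.57; W sinα = 36.2
Slice 3: Δl = 2.0/cos38.4° = 2.552 m; N'_3 = 34·cos38.4° = 26.6; c'Δl = 22.46; W sinα = 21.1
Σc'Δl = 67.2 kN/m; ΣN' = 167.8 kN/m; ΣW sinα = 60.7 kN/m
Resisting = 67.2 + 167.8·tan21.0° = 67.2 + 64.4 = 131.6 kN/m
FS = 131.6 / 60.7 = 2.169

FS = 2.17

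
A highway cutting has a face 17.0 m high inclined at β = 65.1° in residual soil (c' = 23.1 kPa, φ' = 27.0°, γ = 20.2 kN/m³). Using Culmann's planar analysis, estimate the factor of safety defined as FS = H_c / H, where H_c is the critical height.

H_c = (4c'/γ) · sinβ cosφ' / [1 − cos(β − φ')]
    = (4·23.1/20.2) · sin65.1°·cos27.0° / [1 − cos38.1°]
    = 4.574 · 0.8082 / 0.2131 = 17.35 m
FS = H_c / H = 17.35 / 17.0 = 1.021

FS = 1.02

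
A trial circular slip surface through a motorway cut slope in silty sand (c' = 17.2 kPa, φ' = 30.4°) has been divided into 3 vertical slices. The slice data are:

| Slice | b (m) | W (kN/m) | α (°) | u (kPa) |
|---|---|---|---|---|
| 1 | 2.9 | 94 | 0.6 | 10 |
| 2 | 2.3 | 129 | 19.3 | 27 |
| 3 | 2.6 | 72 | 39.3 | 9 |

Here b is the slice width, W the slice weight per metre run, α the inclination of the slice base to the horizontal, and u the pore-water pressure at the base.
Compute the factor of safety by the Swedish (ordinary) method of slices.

FS = 2.64

Ordinary method of slices: FS = Σ[c'·Δl_i + (W_i cosα_i − u_i·Δl_i)·tanφ'] / Σ W_i sinα_i, with Δl_i = b_i / cosα_i.
Slice 1: Δl = 2.9/cos0.6° = 2.900 m; N'_1 = 94·cos0.6° − 10·2.900 = 65.0; c'Δl = 49.88; W sinα = 1.0
Slice 2: Δl = 2.3/cos19.3° = 2.437 m; N'_2 = 129·cos19.3° − 27·2.437 = 56.0; c'Δl = 41.92; W sinα = 42.6
Slice 3: Δl = 2.6/cos39.3° = 3.360 m; N'_3 = 72·cos39.3° − 9·3.360 = 25.5; c'Δl = 57.79; W sinα = 45.6
Σc'Δl = 149.6 kN/m; ΣN' = 146.4 kN/m; ΣW sinα = 89.2 kN/m
Resisting = 149.6 + 146.4·tan30.4° = 149.6 + 85.9 = 235.5 kN/m
FS = 235.5 / 89.2 = 2.639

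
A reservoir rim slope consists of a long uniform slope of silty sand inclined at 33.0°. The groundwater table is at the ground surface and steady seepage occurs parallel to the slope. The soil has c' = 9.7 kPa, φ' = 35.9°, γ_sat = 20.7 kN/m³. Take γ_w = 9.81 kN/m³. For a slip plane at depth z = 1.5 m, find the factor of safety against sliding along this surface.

With seepage parallel to the slope and the water table at the surface, the effective normal stress on the slip plane uses the buoyant unit weight γ' = γ_sat − γ_w while the driving shear stress uses γ_sat:
FS = [c' + γ' z cos²β tanφ'] / [γ_sat z sinβ cosβ]
γ' = 20.7 − 9.81 = 10.89 kN/m³
Numerator = 9.7 + 10.89·1.5·cos²33.0°·tan35.9° = 9.7 + 10.89·1.5·0.7034·0.7239 = 18.017 kPa
Denominator = 20.7·1.5·sin33.0°·cos33.0° = 20.7·1.5·0.5446·0.8387 = 14.183 kPa
FS = 18.017 / 14.183 = 1.270

FS = 1.27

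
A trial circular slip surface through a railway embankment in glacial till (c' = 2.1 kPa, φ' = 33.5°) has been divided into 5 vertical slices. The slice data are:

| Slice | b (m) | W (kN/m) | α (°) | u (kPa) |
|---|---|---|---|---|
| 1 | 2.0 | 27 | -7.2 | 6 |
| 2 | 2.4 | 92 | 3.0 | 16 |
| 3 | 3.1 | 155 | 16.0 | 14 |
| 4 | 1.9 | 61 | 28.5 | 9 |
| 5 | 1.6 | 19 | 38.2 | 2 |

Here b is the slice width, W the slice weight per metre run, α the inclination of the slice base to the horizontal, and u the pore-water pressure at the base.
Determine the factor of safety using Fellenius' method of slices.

Ordinary method of slices: FS = Σ[c'·Δl_i + (W_i cosα_i − u_i·Δl_i)·tanφ'] / Σ W_i sinα_i, with Δl_i = b_i / cosα_i.
Slice 1: Δl = 2.0/cos(-7.2°) = 2.016 m; N'_1 = 27·cos(-7.2°) − 6·2.016 = 14.7; c'Δl = 4.23; W sinα = -3.4
Slice 2: Δl = 2.4/cos3.0° = 2.403 m; N'_2 = 92·cos3.0° − 16·2.403 = 53.4; c'Δl = 5.05; W sinα = 4.8
Slice 3: Δl = 3.1/cos16.0° = 3.225 m; N'_3 = 155·cos16.0° − 14·3.225 = 103.8; c'Δl = 6.77; W sinα = 42.7
Slice 4: Δl = 1.9/cos28.5° = 2.162 m; N'_4 = 61·cos28.5° − 9·2.162 = 34.1; c'Δl = 4.54; W sinα = 29.1
Slice 5: Δl = 1.6/cos38.2° = 2.036 m; N'_5 = 19·cos38.2° − 2·2.036 = 10.9; c'Δl = 4.28; W sinα = 11.7
Σc'Δl = 24.9 kN/m; ΣN' = 217.0 kN/m; ΣW sinα = 85.0 kN/m
Resisting = 24.9 + 217.0·tan33.5° = 24.9 + 143.6 = 168.5 kN/m
FS = 168.5 / 85.0 = 1.982

FS = 1.98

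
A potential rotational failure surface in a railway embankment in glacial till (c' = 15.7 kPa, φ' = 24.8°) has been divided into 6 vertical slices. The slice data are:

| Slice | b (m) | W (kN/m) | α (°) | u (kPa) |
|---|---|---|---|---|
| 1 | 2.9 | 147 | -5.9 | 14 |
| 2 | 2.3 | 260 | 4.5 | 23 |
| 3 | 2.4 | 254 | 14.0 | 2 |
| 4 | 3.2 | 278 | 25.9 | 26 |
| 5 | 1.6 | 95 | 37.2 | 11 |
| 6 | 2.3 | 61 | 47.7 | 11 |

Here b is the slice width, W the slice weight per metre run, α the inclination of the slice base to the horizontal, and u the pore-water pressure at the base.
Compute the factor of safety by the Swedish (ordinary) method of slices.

FS = 2.12

Ordinary method of slices: FS = Σ[c'·Δl_i + (W_i cosα_i − u_i·Δl_i)·tanφ'] / Σ W_i sinα_i, with Δl_i = b_i / cosα_i.
Slice 1: Δl = 2.9/cos(-5.9°) = 2.915 m; N'_1 = 147·cos(-5.9°) − 14·2.915 = 105.4; c'Δl = 45.77; W sinα = -15.1
Slice 2: Δl = 2.3/cos4.5° = 2.307 m; N'_2 = 260·cos4.5° − 23·2.307 = 206.1; c'Δl = 36.22; W sinα = 20.4
Slice 3: Δl = 2.4/cos14.0° = 2.473 m; N'_3 = 254·cos14.0° − 2·2.473 = 241.5; c'Δl = 38.83; W sinα = 61.4
Slice 4: Δl = 3.2/cos25.9° = 3.557 m; N'_4 = 278·cos25.9° − 26·3.557 = 157.6; c'Δl = 55.85; W sinα = 121.4
Slice 5: Δl = 1.6/cos37.2° = 2.009 m; N'_5 = 95·cos37.2° − 11·2.009 = 53.6; c'Δl = 31.54; W sinα = 57.4
Slice 6: Δl = 2.3/cos47.7° = 3.417 m; N'_6 = 61·cos47.7° − 11·3.417 = 3.5; c'Δl = 53.65; W sinα = 45.1
Σc'Δl = 261.9 kN/m; ΣN' = 767.7 kN/m; ΣW sinα = 290.7 kN/m
Resisting = 261.9 + 767.7·tan24.8° = 261.9 + 354.7 = 616.6 kN/m
FS = 616.6 / 290.7 = 2.121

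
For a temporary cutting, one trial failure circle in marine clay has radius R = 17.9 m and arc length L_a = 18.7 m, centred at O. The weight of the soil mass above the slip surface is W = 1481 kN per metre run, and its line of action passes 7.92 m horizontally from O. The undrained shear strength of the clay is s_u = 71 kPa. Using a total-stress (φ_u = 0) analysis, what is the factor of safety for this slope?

FS = 2.03

Taking moments about the centre O, the resisting moment is provided by the undrained shear strength acting along the arc:
M_R = s_u·L_a·R = 71·18.70·17.9 = 23765.8 kN·m/m
M_D = W·d = 1481·7.92 = 11729.5 kN·m/m
FS = M_R / M_D = 23765.8 / 11729.5 = 2.026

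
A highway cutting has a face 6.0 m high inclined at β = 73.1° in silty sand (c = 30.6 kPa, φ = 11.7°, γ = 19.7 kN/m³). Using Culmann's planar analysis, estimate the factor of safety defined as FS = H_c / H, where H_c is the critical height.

FS = 1.86

H_c = (4c/γ) · sinβ cosφ / [1 − cos(β − φ)]
    = (4·30.6/19.7) · sin73.1°·cos11.7° / [1 − cos61.4°]
    = 6.213 · 0.9369 / 0.5213 = 11.17 m
FS = H_c / H = 11.17 / 6.0 = 1.861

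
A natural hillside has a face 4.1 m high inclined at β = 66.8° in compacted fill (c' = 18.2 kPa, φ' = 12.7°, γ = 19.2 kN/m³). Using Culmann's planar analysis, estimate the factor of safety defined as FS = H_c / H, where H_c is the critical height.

H_c = (4c'/γ) · sinβ cosφ' / [1 − cos(β − φ')]
    = (4·18.2/19.2) · sin66.8°·cos12.7° / [1 − cos54.1°]
    = 3.792 · 0.8966 / 0.4136 = 8.22 m
FS = H_c / H = 8.22 / 4.1 = 2.005

FS = 2.00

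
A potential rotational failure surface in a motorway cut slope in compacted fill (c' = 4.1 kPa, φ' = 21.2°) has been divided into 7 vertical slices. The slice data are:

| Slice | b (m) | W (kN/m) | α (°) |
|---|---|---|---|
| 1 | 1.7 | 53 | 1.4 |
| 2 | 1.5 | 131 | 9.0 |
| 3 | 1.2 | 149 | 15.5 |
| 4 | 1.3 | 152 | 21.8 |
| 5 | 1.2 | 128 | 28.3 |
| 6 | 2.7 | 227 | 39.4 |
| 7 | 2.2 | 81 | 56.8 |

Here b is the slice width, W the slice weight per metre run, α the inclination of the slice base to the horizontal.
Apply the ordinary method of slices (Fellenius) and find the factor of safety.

FS = 0.95

Ordinary method of slices: FS = Σ[c'·Δl_i + (W_i cosα_i)·tanφ'] / Σ W_i sinα_i, with Δl_i = b_i / cosα_i.
Slice 1: Δl = 1.7/cos1.4° = 1.701 m; N'_1 = 53·cos1.4° = 53.0; c'Δl = 6.97; W sinα = 1.3
Slice 2: Δl = 1.5/cos9.0° = 1.519 m; N'_2 = 131·cos9.0° = 129.4; c'Δl = 6.23; W sinα = 20.5
Slice 3: Δl = 1.2/cos15.5° = 1.245 m; N'_3 = 149·cos15.5° = 143.6; c'Δl = 5.11; W sinα = 39.8
Slice 4: Δl = 1.3/cos21.8° = 1.400 m; N'_4 = 152·cos21.8° = 141.1; c'Δl = 5.74; W sinα = 56.4
Slice 5: Δl = 1.2/cos28.3° = 1.363 m; N'_5 = 128·cos28.3° = 112.7; c'Δl = 5.59; W sinα = 60.7
Slice 6: Δl = 2.7/cos39.4° = 3.494 m; N'_6 = 227·cos39.4° = 175.4; c'Δl = 14.33; W sinα = 144.1
Slice 7: Δl = 2.2/cos56.8° = 4.018 m; N'_7 = 81·cos56.8° = 44.4; c'Δl = 16.47; W sinα = 67.8
Σc'Δl = 60.4 kN/m; ΣN' = 799.5 kN/m; ΣW sinα = 390.6 kN/m
Resisting = 60.4 + 799.5·tan21.2° = 60.4 + 310.1 = 370.6 kN/m
FS = 370.6 / 390.6 = 0.949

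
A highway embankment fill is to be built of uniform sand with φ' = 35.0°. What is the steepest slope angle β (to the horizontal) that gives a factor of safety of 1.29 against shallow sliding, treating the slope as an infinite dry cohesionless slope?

For an infinite dry cohesionless slope FS = tanφ'/tanβ, so tanβ = tanφ' / FS.
tanβ = tan35.0° / 1.29 = 0.7002 / 1.29 = 0.5428
β = arctan(0.5428) = 28.49°

β = 28.5°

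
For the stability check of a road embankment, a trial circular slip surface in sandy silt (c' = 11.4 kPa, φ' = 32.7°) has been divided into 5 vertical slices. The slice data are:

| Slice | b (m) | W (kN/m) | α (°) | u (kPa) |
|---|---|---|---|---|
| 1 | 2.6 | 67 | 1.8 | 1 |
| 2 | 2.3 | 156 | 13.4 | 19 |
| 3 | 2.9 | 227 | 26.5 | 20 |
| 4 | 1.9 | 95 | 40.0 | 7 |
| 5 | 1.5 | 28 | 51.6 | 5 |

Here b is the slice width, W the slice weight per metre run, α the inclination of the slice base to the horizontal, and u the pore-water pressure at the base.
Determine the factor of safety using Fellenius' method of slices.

Ordinary method of slices: FS = Σ[c'·Δl_i + (W_i cosα_i − u_i·Δl_i)·tanφ'] / Σ W_i sinα_i, with Δl_i = b_i / cosα_i.
Slice 1: Δl = 2.6/cos1.8° = 2.601 m; N'_1 = 67·cos1.8° − 1·2.601 = 64.4; c'Δl = 29.65; W sinα = 2.1
Slice 2: Δl = 2.3/cos13.4° = 2.364 m; N'_2 = 156·cos13.4° − 19·2.364 = 106.8; c'Δl = 26.95; W sinα = 36.2
Slice 3: Δl = 2.9/cos26.5° = 3.240 m; N'_3 = 227·cos26.5° − 20·3.240 = 138.3; c'Δl = 36.94; W sinα = 101.3
Slice 4: Δl = 1.9/cos40.0° = 2.480 m; N'_4 = 95·cos40.0° − 7·2.480 = 55.4; c'Δl = 28.28; W sinα = 61.1
Slice 5: Δl = 1.5/cos51.6° = 2.415 m; N'_5 = 28·cos51.6° − 5·2.415 = 5.3; c'Δl = 27.53; W sinα = 21.9
Σc'Δl = 149.4 kN/m; ΣN' = 370.3 kN/m; ΣW sinα = 222.6 kN/m
Resisting = 149.4 + 370.3·tan32.7° = 149.4 + 237.7 = 387.1 kN/m
FS = 387.1 / 222.6 = 1.739

FS = 1.74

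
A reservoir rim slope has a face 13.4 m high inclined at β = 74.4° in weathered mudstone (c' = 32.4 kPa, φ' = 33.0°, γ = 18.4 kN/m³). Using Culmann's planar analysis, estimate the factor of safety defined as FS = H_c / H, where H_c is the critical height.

FS = 1.70

H_c = (4c'/γ) · sinβ cosφ' / [1 − cos(β − φ')]
    = (4·32.4/18.4) · sin74.4°·cos33.0° / [1 − cos41.4°]
    = 7.043 · 0.8078 / 0.2499 = 22.77 m
FS = H_c / H = 22.77 / 13.4 = 1.699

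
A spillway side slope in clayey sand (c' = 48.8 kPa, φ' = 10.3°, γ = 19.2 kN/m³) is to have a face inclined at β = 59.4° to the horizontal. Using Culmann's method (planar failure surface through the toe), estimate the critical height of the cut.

H_c = 24.94 m

Culmann's analysis gives the critical failure plane at α_cr = (β + φ')/2 = (59.4 + 10.3)/2 = 34.9°, and the critical height
H_c = (4c'/γ) · sinβ cosφ' / [1 − cos(β − φ')]
    = (4·48.8/19.2) · sin59.4°·cos10.3° / [1 − cos(49.1°)]
    = 10.167 · 0.8607·0.9839 / [1 − 0.6547]
    = 10.167 · 0.8469 / 0.3453
    = 24.94 m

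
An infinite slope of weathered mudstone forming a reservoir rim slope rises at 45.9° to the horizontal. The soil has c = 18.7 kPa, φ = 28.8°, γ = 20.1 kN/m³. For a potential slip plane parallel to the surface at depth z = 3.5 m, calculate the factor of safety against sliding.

FS = 1.06

For an infinite slope with a slip plane parallel to the surface (no pore pressure): FS = [c + γz cos²β tanφ] / [γz sinβ cosβ].
γz = 20.1·3.5 = 70.35 kN/m²
Numerator = 18.7 + 70.35·cos²45.9°·tan28.8° = 18.7 + 70.35·0.4843·0.5498 = 37.430 kPa
Denominator = 70.35·sin45.9°·cos45.9° = 70.35·0.7181·0.6959 = 35.158 kPa
FS = 37.430 / 35.158 = 1.065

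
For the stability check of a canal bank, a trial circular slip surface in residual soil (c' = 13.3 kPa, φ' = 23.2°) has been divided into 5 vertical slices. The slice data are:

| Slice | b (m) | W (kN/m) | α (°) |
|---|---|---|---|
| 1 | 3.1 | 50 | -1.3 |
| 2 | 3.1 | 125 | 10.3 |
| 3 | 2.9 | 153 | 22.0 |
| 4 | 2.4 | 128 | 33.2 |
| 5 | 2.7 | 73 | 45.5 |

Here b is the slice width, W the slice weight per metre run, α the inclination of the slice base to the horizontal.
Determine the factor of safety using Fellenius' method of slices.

FS = 2.08

Ordinary method of slices: FS = Σ[c'·Δl_i + (W_i cosα_i)·tanφ'] / Σ W_i sinα_i, with Δl_i = b_i / cosα_i.
Slice 1: Δl = 3.1/cos(-1.3°) = 3.101 m; N'_1 = 50·cos(-1.3°) = 50.0; c'Δl = 41.24; W sinα = -1.1
Slice 2: Δl = 3.1/cos10.3° = 3.151 m; N'_2 = 125·cos10.3° = 123.0; c'Δl = 41.91; W sinα = 22.4
Slice 3: Δl = 2.9/cos22.0° = 3.128 m; N'_3 = 153·cos22.0° = 141.9; c'Δl = 41.60; W sinα = 57.3
Slice 4: Δl = 2.4/cos33.2° = 2.868 m; N'_4 = 128·cos33.2° = 107.1; c'Δl = 38.15; W sinα = 70.1
Slice 5: Δl = 2.7/cos45.5° = 3.852 m; N'_5 = 73·cos45.5° = 51.2; c'Δl = 51.23; W sinα = 52.1
Σc'Δl = 214.1 kN/m; ΣN' = 473.1 kN/m; ΣW sinα = 200.7 kN/m
Resisting = 214.1 + 473.1·tan23.2° = 214.1 + 202.8 = 416.9 kN/m
FS = 416.9 / 200.7 = 2.077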